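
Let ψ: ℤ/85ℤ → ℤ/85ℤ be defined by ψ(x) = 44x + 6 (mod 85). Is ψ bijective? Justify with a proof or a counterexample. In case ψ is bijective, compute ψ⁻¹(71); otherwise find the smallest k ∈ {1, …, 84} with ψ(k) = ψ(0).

Suppose ψ(a) = ψ(b) in ℤ/85ℤ. Then 44a + 6 ≡ 44b + 6 (mod 85), so 44(a − b) ≡ 0 (mod 85).
Since gcd(44, 85) = 1, 44 is invertible modulo 85, so a − b ≡ 0 (mod 85), i.e. a = b.
We now compute 44⁻¹ mod 85 explicitly. Euclid's algorithm: 85 = 1·44 + 41, 44 = 1·41 + 3, 41 = 13·3 + 2, 3 = 1·2 + 1; back-substituting gives 1 = 29·44 − 15·85, so 44⁻¹ ≡ 29 (mod 85).
Then y ↦ 29(y − 6) is a two-sided inverse to ψ, so every y ∈ ℤ/85ℤ has a preimage.
Hence ψ is bijective.
Since ψ is bijective, we find ψ⁻¹(71): we need 44x ≡ 71 − 6 ≡ 65 (mod 85). Using 44⁻¹ = 29: x ≡ 29·65 = 1885 = 22·85 + 15, so x = 15.
Check: ψ(15) = 44·15 + 6 = 666 = 7·85 + 71 ≡ 71 (mod 85).

15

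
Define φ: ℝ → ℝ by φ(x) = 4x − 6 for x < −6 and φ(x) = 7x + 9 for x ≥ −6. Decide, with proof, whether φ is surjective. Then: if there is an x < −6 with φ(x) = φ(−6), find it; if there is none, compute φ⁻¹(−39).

-27/4

Both pieces are strictly increasing (slopes 4 and 7), so each is injective on its own interval.
The left piece maps (−∞, −6) onto (−∞, −30); the right piece maps [−6, ∞) onto [−33, ∞).
The union (−∞, −30) ∪ [−33, ∞) covers ℝ, so φ is surjective.
For the follow-up: the images overlap, so an x < −6 with φ(x) = φ(−6) exists. φ(−6) = −33; solving 4x − 6 = −33 for x < −6 gives x = (−33 + 6)/4 = −27/4.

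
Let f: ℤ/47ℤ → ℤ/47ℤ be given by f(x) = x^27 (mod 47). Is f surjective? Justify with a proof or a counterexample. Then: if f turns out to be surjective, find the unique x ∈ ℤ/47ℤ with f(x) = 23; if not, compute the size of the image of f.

Since 47 is prime, the nonzero elements of ℤ/47ℤ form a cyclic group of order 46.
As gcd(27, 46) = 1, raising to the 27th power is a bijection on this group: if u^27 ≡ v^27 then (uv^{−1})^27 = 1, and the only element of order dividing gcd(27, 46) = 1 is 1, so u = v.
With f(0) = 0 this makes f injective on all of ℤ/47ℤ, hence bijective (finite equal-size domain and codomain). In particular f is surjective.
Since f is surjective, we find the preimage of 23. The inverse of x ↦ x^27 on (ℤ/47ℤ)^× is x ↦ x^29, because 27·29 = 783 = 17·46 + 1 ≡ 1 (mod 46) and x^{46} = 1 for x ≠ 0 (Fermat). So f⁻¹(23) = 23^29 mod 47.
Repeated squaring mod 47: 23^1 ≡ 23, 23^2 ≡ 23² = 529 ≡ 12, 23^4 ≡ 12² = 144 ≡ 3, 23^8 ≡ 3² = 9, 23^16 ≡ 9² = 81 ≡ 34. Since 29 = 16 + 8 + 4 + 1, 23^29 ≡ 34·9·3·23: 34·9 = 306 ≡ 24, then 24·3 = 72 ≡ 25, then 25·23 = 575 ≡ 11. So 23^29 ≡ 11 (mod 47).
Hence f⁻¹(23) = 11.

11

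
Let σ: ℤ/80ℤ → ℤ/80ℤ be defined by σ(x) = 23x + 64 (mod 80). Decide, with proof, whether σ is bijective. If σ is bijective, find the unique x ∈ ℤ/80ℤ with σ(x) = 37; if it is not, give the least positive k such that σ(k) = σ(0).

51

Suppose σ(a) = σ(b) in ℤ/80ℤ. Then 23a + 64 ≡ 23b + 64 (mod 80), so 23(a − b) ≡ 0 (mod 80).
Since gcd(23, 80) = 1, 23 is invertible modulo 80, hence a − b ≡ 0 (mod 80), i.e. a = b.
We now compute 23⁻¹ mod 80 explicitly. Euclid's algorithm: 80 = 3·23 + 11, 23 = 2·11 + 1; back-substituting gives 1 = 7·23 − 2·80, so 23⁻¹ ≡ 7 (mod 80).
For any y ∈ ℤ/80ℤ, x = 7(y − 64) mod 80 satisfies σ(x) = 23·7(y − 64) + 64 ≡ y (since 23·7 ≡ 1 mod 80). So every y has a preimage.
So σ is bijective.
Since σ is bijective, we compute σ⁻¹(37): solve 23x + 64 ≡ 37 (mod 80), i.e. 23x ≡ 53 (mod 80).
Multiplying by 23⁻¹ = 7 gives x ≡ 7·53 = 371 = 4·80 + 51 ≡ 51 (mod 80).
Check: σ(51) = 23·51 + 64 = 1237 = 15·80 + 37 ≡ 37 (mod 80).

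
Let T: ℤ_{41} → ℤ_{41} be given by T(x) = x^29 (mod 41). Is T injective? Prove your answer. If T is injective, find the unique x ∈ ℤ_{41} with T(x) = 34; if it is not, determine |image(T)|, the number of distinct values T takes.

Since 41 is prime, the nonzero elements of ℤ_{41} form a cyclic group of order 40.
As gcd(29, 40) = 1, raising to the 29th power is a bijection on this group: if x_1^29 ≡ x_2^29 then (x_1x_2^{−1})^29 = 1, and the only element of order dividing gcd(29, 40) = 1 is 1, so x_1 = x_2.
With T(0) = 0 this makes T injective on all of ℤ_{41}, hence bijective (finite equal-size domain and codomain). In particular T is injective.
Since T is injective, we find the preimage of 34. The inverse of x ↦ x^29 on (ℤ_{41})^× is x ↦ x^29, because 29·29 = 841 = 21·40 + 1 ≡ 1 (mod 40) and x^{40} = 1 for x ≠ 0 (Fermat). So T⁻¹(34) = 34^29 mod 41.
Repeated squaring mod 41: 34^1 ≡ 34, 34^2 ≡ 34² = 1156 ≡ 8, 34^4 ≡ 8² = 64 ≡ 23, 34^8 ≡ 23² = 529 ≡ 37, 34^16 ≡ 37² = 1369 ≡ 16. Since 29 = 16 + 8 + 4 + 1, 34^29 ≡ 16·37·23·34: 16·37 = 592 ≡ 18, then 18·23 = 414 ≡ 4, then 4·34 = 136 ≡ 13. So 34^29 ≡ 13 (mod 41).
Hence T⁻¹(34) = 13.

13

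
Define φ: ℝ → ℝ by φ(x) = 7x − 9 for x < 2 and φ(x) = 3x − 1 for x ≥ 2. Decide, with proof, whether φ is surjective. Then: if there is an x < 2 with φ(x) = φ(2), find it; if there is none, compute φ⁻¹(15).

Both pieces are strictly increasing (slopes 7 and 3), so each is injective on its own interval.
The left piece maps (−∞, 2) onto (−∞, 5); the right piece maps [2, ∞) onto [5, ∞).
These images together cover ℝ, so φ is surjective.
Because the two images are disjoint, no x < 2 has φ(x) = φ(2), so we compute φ⁻¹(15): 15 lies in [5, ∞), so solve 3x − 1 = 15: x = (15 + 1)/3 = 16/3.

16/3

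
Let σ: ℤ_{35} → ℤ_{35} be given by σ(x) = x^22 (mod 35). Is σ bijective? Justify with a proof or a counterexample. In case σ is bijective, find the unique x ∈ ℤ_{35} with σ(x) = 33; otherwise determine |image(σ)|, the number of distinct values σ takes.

12

σ(1) = 1^22 = 1.
σ(6): Repeated squaring mod 35: 6^1 ≡ 6, 6^2 ≡ 6² = 36 ≡ 1, 6^4 ≡ 1² = 1, 6^8 ≡ 1² = 1, 6^16 ≡ 1² = 1. Since 22 = 16 + 4 + 2, 6^22 ≡ 1·1·1: 1·1 = 1, then 1·1 = 1. So 6^22 ≡ 1 (mod 35).
So σ(1) = σ(6) = 1 while 1 ≠ 6, so σ is not injective, hence not bijective.
Since σ is not bijective, we determine |image(σ)|. Computing x^22 mod 35 for each x (by repeated squaring, reducing mod 35 at every step), the values σ(0), σ(1), …, σ(34) are: 0, 1, 9, 4, 11, 30, 1, 14, 29, 16, 25, 11, 9, 29, 21, 15, 16, 4, 4, 16, 15, 21, 29, 9, 11, 25, 16, 29, 14, 1, 30, 11, 4, 9, 1.
The distinct values are {0, 1, 4, 9, 11, 14, 15, 16, 21, 25, 29, 30}; there are 12 of them.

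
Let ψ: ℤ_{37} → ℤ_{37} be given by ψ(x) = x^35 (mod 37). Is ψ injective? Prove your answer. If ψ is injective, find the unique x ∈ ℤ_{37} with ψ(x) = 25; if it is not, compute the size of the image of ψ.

3

Since 37 is prime, the nonzero elements of ℤ_{37} form a cyclic group of order 36.
As gcd(35, 36) = 1, raising to the 35th power is a bijection on this group: if x_1^35 ≡ x_2^35 then (x_1x_2^{−1})^35 = 1, and the only element of order dividing gcd(35, 36) = 1 is 1, so x_1 = x_2.
With ψ(0) = 0 this makes ψ injective on all of ℤ_{37}, hence bijective (finite equal-size domain and codomain). In particular ψ is injective.
Since ψ is injective, we find the preimage of 25. The inverse of x ↦ x^35 on (ℤ_{37})^× is x ↦ x^35, because 35·35 = 1225 = 34·36 + 1 ≡ 1 (mod 36) and x^{36} = 1 for x ≠ 0 (Fermat). So ψ⁻¹(25) = 25^35 mod 37.
Repeated squaring mod 37: 25^1 ≡ 25, 25^2 ≡ 25² = 625 ≡ 33, 25^4 ≡ 33² = 1089 ≡ 16, 25^8 ≡ 16² = 256 ≡ 34, 25^16 ≡ 34² = 1156 ≡ 9, 25^32 ≡ 9² = 81 ≡ 7. Since 35 = 32 + 2 + 1, 25^35 ≡ 7·33·25: 7·33 = 231 ≡ 9, then 9·25 = 225 ≡ 3. So 25^35 ≡ 3 (mod 37).
Hence ψ⁻¹(25) = 3.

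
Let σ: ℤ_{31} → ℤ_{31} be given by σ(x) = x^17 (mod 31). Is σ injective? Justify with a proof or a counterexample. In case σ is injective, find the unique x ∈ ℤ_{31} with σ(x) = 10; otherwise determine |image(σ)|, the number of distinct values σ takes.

14

Since 31 is prime, the nonzero elements of ℤ_{31} form a cyclic group of order 30.
As gcd(17, 30) = 1, raising to the 17th power is a bijection on this group: if u^17 ≡ v^17 then (uv^{−1})^17 = 1, and the only element of order dividing gcd(17, 30) = 1 is 1, so u = v.
With σ(0) = 0 this makes σ injective on all of ℤ_{31}, hence bijective (finite equal-size domain and codomain). In particular σ is injective.
Since σ is injective, we find the preimage of 10. The inverse of x ↦ x^17 on (ℤ_{31})^× is x ↦ x^23, because 17·23 = 391 = 13·30 + 1 ≡ 1 (mod 30) and x^{30} = 1 for x ≠ 0 (Fermat). So σ⁻¹(10) = 10^23 mod 31.
Repeated squaring mod 31: 10^1 ≡ 10, 10^2 ≡ 10² = 100 ≡ 7, 10^4 ≡ 7² = 49 ≡ 18, 10^8 ≡ 18² = 324 ≡ 14, 10^16 ≡ 14² = 196 ≡ 10. Since 23 = 16 + 4 + 2 + 1, 10^23 ≡ 10·18·7·10: 10·18 = 180 ≡ 25, then 25·7 = 175 ≡ 20, then 20·10 = 200 ≡ 14. So 10^23 ≡ 14 (mod 31).
Hence σ⁻¹(10) = 14.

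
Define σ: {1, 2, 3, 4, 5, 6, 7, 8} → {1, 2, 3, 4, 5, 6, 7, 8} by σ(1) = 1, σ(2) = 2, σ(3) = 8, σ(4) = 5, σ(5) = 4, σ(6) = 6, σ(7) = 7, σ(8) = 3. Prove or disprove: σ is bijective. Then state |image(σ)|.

The values 1, 2, 8, 5, 4, 6, 7, 3 are a permutation of {1, 2, 3, 4, 5, 6, 7, 8}: each element appears exactly once.
So σ is injective and surjective, hence bijective.
The image of σ is {1, 2, 3, 4, 5, 6, 7, 8}, which has 8 elements.

8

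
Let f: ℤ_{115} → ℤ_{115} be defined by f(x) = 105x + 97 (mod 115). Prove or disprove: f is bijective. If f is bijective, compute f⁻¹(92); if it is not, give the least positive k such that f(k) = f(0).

23

Recall that f is injective when f(x_1) = f(x_2) forces x_1 = x_2.
We have gcd(105, 115) = 5 > 1. Taking x_1 = 0 and x_2 = 23: f(0) = 97 and f(23) = 105·23 + 97 = 2512 ≡ 97 (mod 115).
So f(0) = f(23) while 0 ≠ 23, therefore f is not injective, hence not bijective.
Since f is not bijective, we find the least positive k with f(k) = f(0): this means 105k ≡ 0 (mod 115), i.e. 115 ∣ 105k. Since gcd(105, 115) = 5, dividing through by 5 this holds exactly when 23 ∣ 21k, and as gcd(21, 23) = 1, exactly when 23 ∣ k.
The smallest positive such k is 23.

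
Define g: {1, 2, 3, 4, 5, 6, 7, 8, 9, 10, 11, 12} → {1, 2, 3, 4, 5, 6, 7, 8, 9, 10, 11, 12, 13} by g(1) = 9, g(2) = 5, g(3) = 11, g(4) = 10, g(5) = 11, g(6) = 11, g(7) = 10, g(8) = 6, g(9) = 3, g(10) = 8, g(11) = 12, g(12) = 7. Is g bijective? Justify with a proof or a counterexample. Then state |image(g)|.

9

g(3) = 11 = g(5) with 3 ≠ 5, so g is not injective, hence not bijective.
The image of g is {3, 5, 6, 7, 8, 9, 10, 11, 12}, which has 9 elements.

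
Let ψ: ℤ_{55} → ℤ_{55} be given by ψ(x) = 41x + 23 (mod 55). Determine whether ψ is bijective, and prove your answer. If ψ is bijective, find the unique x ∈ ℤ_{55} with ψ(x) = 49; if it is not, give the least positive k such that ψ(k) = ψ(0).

6

Suppose ψ(u) = ψ(v) in ℤ_{55}. Then 41u + 23 ≡ 41v + 23 (mod 55), so 41(u − v) ≡ 0 (mod 55).
Since gcd(41, 55) = 1, 41 is invertible modulo 55, so u − v ≡ 0 (mod 55), i.e. u = v.
We now compute 41⁻¹ mod 55 explicitly. Euclid's algorithm: 55 = 1·41 + 14, 41 = 2·14 + 13, 14 = 1·13 + 1; back-substituting gives 1 = 51·41 − 38·55, so 41⁻¹ ≡ 51 (mod 55).
For any y ∈ ℤ_{55}, x = 51(y − 23) mod 55 satisfies ψ(x) = 41·51(y − 23) + 23 ≡ y (since 41·51 ≡ 1 mod 55). So every y has a preimage.
So ψ is bijective.
Since ψ is bijective, we compute ψ⁻¹(49): solve 41x + 23 ≡ 49 (mod 55), i.e. 41x ≡ 26 (mod 55).
Multiplying by 41⁻¹ = 51 gives x ≡ 51·26 = 1326 = 24·55 + 6 ≡ 6 (mod 55).
Check: ψ(6) = 41·6 + 23 = 269 = 4·55 + 49 ≡ 49 (mod 55).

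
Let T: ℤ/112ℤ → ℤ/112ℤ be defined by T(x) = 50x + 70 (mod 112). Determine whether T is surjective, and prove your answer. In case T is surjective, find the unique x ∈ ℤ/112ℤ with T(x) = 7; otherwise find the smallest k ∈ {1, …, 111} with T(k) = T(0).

56

Since gcd(50, 112) = 2, we have 50x ≡ 0 (mod 2) for all x, so T(x) ≡ 0 (mod 2).
But 1 ≢ 0 (mod 2), so 1 ∈ ℤ/112ℤ has no preimage. Therefore T is not surjective.
Since T is not surjective, we find the least positive k with T(k) = T(0): this means 50k ≡ 0 (mod 112), i.e. 112 ∣ 50k. Since gcd(50, 112) = 2, dividing through by 2 this holds exactly when 56 ∣ 25k, and as gcd(25, 56) = 1, exactly when 56 ∣ k.
The smallest positive such k is 56.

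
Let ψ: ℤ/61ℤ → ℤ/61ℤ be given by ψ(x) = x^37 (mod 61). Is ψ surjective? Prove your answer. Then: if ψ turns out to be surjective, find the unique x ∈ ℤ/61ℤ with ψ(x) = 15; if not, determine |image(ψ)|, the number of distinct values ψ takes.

16

Since 61 is prime, the nonzero elements of ℤ/61ℤ form a cyclic group of order 60.
As gcd(37, 60) = 1, raising to the 37th power is a bijection on this group: if s^37 ≡ t^37 then (st^{−1})^37 = 1, and the only element of order dividing gcd(37, 60) = 1 is 1, so s = t.
With ψ(0) = 0 this makes ψ injective on all of ℤ/61ℤ, hence bijective (finite equal-size domain and codomain). In particular ψ is surjective.
Since ψ is surjective, we find the preimage of 15. The inverse of x ↦ x^37 on (ℤ/61ℤ)^× is x ↦ x^13, because 37·13 = 481 = 8·60 + 1 ≡ 1 (mod 60) and x^{60} = 1 for x ≠ 0 (Fermat). So ψ⁻¹(15) = 15^13 mod 61.
Repeated squaring mod 61: 15^1 ≡ 15, 15^2 ≡ 15² = 225 ≡ 42, 15^4 ≡ 42² = 1764 ≡ 56, 15^8 ≡ 56² = 3136 ≡ 25. Since 13 = 8 + 4 + 1, 15^13 ≡ 25·56·15: 25·56 = 1400 ≡ 58, then 58·15 = 870 ≡ 16. So 15^13 ≡ 16 (mod 61).
Hence ψ⁻¹(15) = 16.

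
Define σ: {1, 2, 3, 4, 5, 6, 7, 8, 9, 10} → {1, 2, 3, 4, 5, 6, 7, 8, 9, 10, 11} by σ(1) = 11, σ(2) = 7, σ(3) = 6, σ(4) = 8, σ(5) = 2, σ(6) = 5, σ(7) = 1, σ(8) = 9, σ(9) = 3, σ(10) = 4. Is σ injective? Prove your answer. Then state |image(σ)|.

10

The values σ(1), …, σ(10) are 11, 7, 6, 8, 2, 5, 1, 9, 3, 4 — all distinct.
So σ(s) = σ(t) only when s = t, and σ is injective.
The image of σ is {1, 2, 3, 4, 5, 6, 7, 8, 9, 11}, which has 10 elements.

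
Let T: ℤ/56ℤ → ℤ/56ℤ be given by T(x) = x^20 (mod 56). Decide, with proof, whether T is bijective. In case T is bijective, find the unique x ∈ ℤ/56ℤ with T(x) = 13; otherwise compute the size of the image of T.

T(6): Repeated squaring mod 56: 6^1 ≡ 6, 6^2 ≡ 6² = 36, 6^4 ≡ 36² = 1296 ≡ 8, 6^8 ≡ 8² = 64 ≡ 8, 6^16 ≡ 8² = 64 ≡ 8. Since 20 = 16 + 4, 6^20 ≡ 8·8: 8·8 = 64 ≡ 8. So 6^20 ≡ 8 (mod 56).
T(8): Repeated squaring mod 56: 8^1 ≡ 8, 8^2 ≡ 8² = 64 ≡ 8, 8^4 ≡ 8² = 64 ≡ 8, 8^8 ≡ 8² = 64 ≡ 8, 8^16 ≡ 8² = 64 ≡ 8. Since 20 = 16 + 4, 8^20 ≡ 8·8: 8·8 = 64 ≡ 8. So 8^20 ≡ 8 (mod 56).
So T(6) = T(8) = 8 while 6 ≠ 8, so T is not injective, hence not bijective.
Since T is not bijective, we determine |image(T)|. Computing x^20 mod 56 for each x (by repeated squaring, reducing mod 56 at every step), the values T(0), T(1), …, T(55) are: 0, 1, 32, 9, 16, 25, 8, 49, 8, 25, 16, 9, 32, 1, 0, 1, 32, 9, 16, 25, 8, 49, 8, 25, 16, 9, 32, 1, 0, 1, 32, 9, 16, 25, 8, 49, 8, 25, 16, 9, 32, 1, 0, 1, 32, 9, 16, 25, 8, 49, 8, 25, 16, 9, 32, 1.
The distinct values are {0, 1, 8, 9, 16, 25, 32, 49}; there are 8 of them.

8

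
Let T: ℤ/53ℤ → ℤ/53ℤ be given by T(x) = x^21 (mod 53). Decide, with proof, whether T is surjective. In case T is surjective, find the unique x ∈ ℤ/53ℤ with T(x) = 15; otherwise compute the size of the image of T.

Since 53 is prime, the nonzero elements of ℤ/53ℤ form a cyclic group of order 52.
As gcd(21, 52) = 1, raising to the 21st power is a bijection on this group: if s^21 ≡ t^21 then (st^{−1})^21 = 1, and the only element of order dividing gcd(21, 52) = 1 is 1, so s = t.
With T(0) = 0 this makes T injective on all of ℤ/53ℤ, hence bijective (finite equal-size domain and codomain). In particular T is surjective.
Since T is surjective, we find the preimage of 15. The inverse of x ↦ x^21 on (ℤ/53ℤ)^× is x ↦ x^5, because 21·5 = 105 = 2·52 + 1 ≡ 1 (mod 52) and x^{52} = 1 for x ≠ 0 (Fermat). So T⁻¹(15) = 15^5 mod 53.
Repeated squaring mod 53: 15^1 ≡ 15, 15^2 ≡ 15² = 225 ≡ 13, 15^4 ≡ 13² = 169 ≡ 10. Since 5 = 4 + 1, 15^5 ≡ 10·15: 10·15 = 150 ≡ 44. So 15^5 ≡ 44 (mod 53).
Hence T⁻¹(15) = 44.

44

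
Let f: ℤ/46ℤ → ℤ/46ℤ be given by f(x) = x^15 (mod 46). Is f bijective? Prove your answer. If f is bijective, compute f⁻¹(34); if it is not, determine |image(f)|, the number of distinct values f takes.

Computing x^15 mod 46 for each x (by repeated squaring, reducing mod 46 at every step), the values f(0), f(1), …, f(45) are: 0, 1, 16, 35, 26, 19, 8, 37, 2, 29, 28, 33, 36, 41, 40, 21, 32, 15, 4, 43, 34, 7, 22, 23, 24, 39, 12, 3, 42, 31, 14, 25, 6, 5, 10, 13, 18, 17, 44, 9, 38, 27, 20, 11, 30, 45.
Every element of ℤ/46ℤ appears exactly once in this list, so f is a bijection, and in particular bijective.
Since f is bijective, we read off the preimage of 34 from the same table: f(20) = 34, so f⁻¹(34) = 20.

20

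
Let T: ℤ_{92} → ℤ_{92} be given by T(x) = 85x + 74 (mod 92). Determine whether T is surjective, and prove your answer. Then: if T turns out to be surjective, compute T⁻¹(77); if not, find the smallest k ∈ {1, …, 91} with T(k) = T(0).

By definition, surjectivity means every element of the codomain has a preimage under T.
Since gcd(85, 92) = 1, 85 is invertible modulo 92. Euclid's algorithm: 92 = 1·85 + 7, 85 = 12·7 + 1; back-substituting gives 1 = 13·85 − 12·92, so 85⁻¹ ≡ 13 (mod 92).
Then y ↦ 13(y − 74) is a two-sided inverse to T, so every y ∈ ℤ_{92} has a preimage.
Therefore T is surjective.
Since T is surjective, we compute T⁻¹(77): solve 85x + 74 ≡ 77 (mod 92), i.e. 85x ≡ 3 (mod 92).
Multiplying by 85⁻¹ = 13 gives x ≡ 13·3 = 39 ≡ 39 (mod 92).
Check: T(39) = 85·39 + 74 = 3389 = 36·92 + 77 ≡ 77 (mod 92).

39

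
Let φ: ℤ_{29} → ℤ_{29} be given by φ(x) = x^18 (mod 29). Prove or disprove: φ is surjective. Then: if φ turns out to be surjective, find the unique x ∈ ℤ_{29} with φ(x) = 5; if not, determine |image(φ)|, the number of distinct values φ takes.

15

φ(14): Repeated squaring mod 29: 14^1 ≡ 14, 14^2 ≡ 14² = 196 ≡ 22, 14^4 ≡ 22² = 484 ≡ 20, 14^8 ≡ 20² = 400 ≡ 23, 14^16 ≡ 23² = 529 ≡ 7. Since 18 = 16 + 2, 14^18 ≡ 7·22: 7·22 = 154 ≡ 9. So 14^18 ≡ 9 (mod 29).
φ(15): Repeated squaring mod 29: 15^1 ≡ 15, 15^2 ≡ 15² = 225 ≡ 22, 15^4 ≡ 22² = 484 ≡ 20, 15^8 ≡ 20² = 400 ≡ 23, 15^16 ≡ 23² = 529 ≡ 7. Since 18 = 16 + 2, 15^18 ≡ 7·22: 7·22 = 154 ≡ 9. So 15^18 ≡ 9 (mod 29).
So φ(14) = φ(15) = 9 while 14 ≠ 15, hence φ is not injective.
A non-injective map from the 29-element set ℤ_{29} to itself takes at most 28 distinct values, so it cannot be surjective. Hence φ is not surjective.
Since φ is not surjective, we determine |image(φ)|. Computing x^18 mod 29 for each x (by repeated squaring, reducing mod 29 at every step), the values φ(0), φ(1), …, φ(28) are: 0, 1, 13, 6, 24, 16, 20, 23, 22, 7, 5, 4, 28, 25, 9, 9, 25, 28, 4, 5, 7, 22, 23, 20, 16, 24, 6, 13, 1.
The distinct values are {0, 1, 4, 5, 6, 7, 9, 13, 16, 20, 22, 23, 24, 25, 28}; there are 15 of them.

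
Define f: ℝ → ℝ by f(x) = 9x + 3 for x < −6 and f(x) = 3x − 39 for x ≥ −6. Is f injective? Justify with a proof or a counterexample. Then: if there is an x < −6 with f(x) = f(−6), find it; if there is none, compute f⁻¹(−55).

-20/3

Both pieces are strictly increasing (slopes 9 and 3), so each is injective on its own interval.
The left piece maps (−∞, −6) onto (−∞, −51); the right piece maps [−6, ∞) onto [−57, ∞).
These images overlap. In particular f(−6) = −57 (right piece), and solving 9x + 3 = −57 on the left piece gives x = −20/3 < −6.
So f(−20/3) = f(−6) with −20/3 ≠ −6, and f is not injective. This x = −20/3 is the requested value below −6.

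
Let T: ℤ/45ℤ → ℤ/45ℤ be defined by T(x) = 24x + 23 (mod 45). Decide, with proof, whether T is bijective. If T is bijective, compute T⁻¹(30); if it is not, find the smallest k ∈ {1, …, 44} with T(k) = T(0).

By definition, T is injective if T(x_1) = T(x_2) implies x_1 = x_2.
We have gcd(24, 45) = 3 > 1. Taking x_1 = 0 and x_2 = 15: T(0) = 23 and T(15) = 24·15 + 23 = 383 ≡ 23 (mod 45).
So T(0) = T(15) while 0 ≠ 15, therefore T is not injective, hence not bijective.
Since T is not bijective, we find the least positive k with T(k) = T(0): this means 24k ≡ 0 (mod 45), i.e. 45 ∣ 24k. Since gcd(24, 45) = 3, dividing through by 3 this holds exactly when 15 ∣ 8k, and as gcd(8, 15) = 1, exactly when 15 ∣ k.
The smallest positive such k is 15.

15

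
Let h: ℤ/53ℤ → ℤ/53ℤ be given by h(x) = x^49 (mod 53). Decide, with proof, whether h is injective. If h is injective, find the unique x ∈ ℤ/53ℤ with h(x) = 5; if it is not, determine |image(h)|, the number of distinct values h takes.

12

Since 53 is prime, the nonzero elements of ℤ/53ℤ form a cyclic group of order 52.
As gcd(49, 52) = 1, raising to the 49th power is a bijection on this group: if s^49 ≡ t^49 then (st^{−1})^49 = 1, and the only element of order dividing gcd(49, 52) = 1 is 1, so s = t.
With h(0) = 0 this makes h injective on all of ℤ/53ℤ, hence bijective (finite equal-size domain and codomain). In particular h is injective.
Since h is injective, we find the preimage of 5. The inverse of x ↦ x^49 on (ℤ/53ℤ)^× is x ↦ x^17, because 49·17 = 833 = 16·52 + 1 ≡ 1 (mod 52) and x^{52} = 1 for x ≠ 0 (Fermat). So h⁻¹(5) = 5^17 mod 53.
Repeated squaring mod 53: 5^1 ≡ 5, 5^2 ≡ 5² = 25, 5^4 ≡ 25² = 625 ≡ 42, 5^8 ≡ 42² = 1764 ≡ 15, 5^16 ≡ 15² = 225 ≡ 13. Since 17 = 16 + 1, 5^17 ≡ 13·5: 13·5 = 65 ≡ 12. So 5^17 ≡ 12 (mod 53).
Hence h⁻¹(5) = 12.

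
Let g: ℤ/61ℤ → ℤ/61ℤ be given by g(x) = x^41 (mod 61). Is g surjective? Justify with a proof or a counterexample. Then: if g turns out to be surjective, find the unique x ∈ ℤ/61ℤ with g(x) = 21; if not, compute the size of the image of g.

Since 61 is prime, the nonzero elements of ℤ/61ℤ form a cyclic group of order 60.
As gcd(41, 60) = 1, raising to the 41st power is a bijection on this group: if u^41 ≡ v^41 then (uv^{−1})^41 = 1, and the only element of order dividing gcd(41, 60) = 1 is 1, so u = v.
With g(0) = 0 this makes g injective on all of ℤ/61ℤ, hence bijective (finite equal-size domain and codomain). In particular g is surjective.
Since g is surjective, we find the preimage of 21. The inverse of x ↦ x^41 on (ℤ/61ℤ)^× is x ↦ x^41, because 41·41 = 1681 = 28·60 + 1 ≡ 1 (mod 60) and x^{60} = 1 for x ≠ 0 (Fermat). So g⁻¹(21) = 21^41 mod 61.
Repeated squaring mod 61: 21^1 ≡ 21, 21^2 ≡ 21² = 441 ≡ 14, 21^4 ≡ 14² = 196 ≡ 13, 21^8 ≡ 13² = 169 ≡ 47, 21^16 ≡ 47² = 2209 ≡ 13, 21^32 ≡ 13² = 169 ≡ 47. Since 41 = 32 + 8 + 1, 21^41 ≡ 47·47·21: 47·47 = 2209 ≡ 13, then 13·21 = 273 ≡ 29. So 21^41 ≡ 29 (mod 61).
Hence g⁻¹(21) = 29.

29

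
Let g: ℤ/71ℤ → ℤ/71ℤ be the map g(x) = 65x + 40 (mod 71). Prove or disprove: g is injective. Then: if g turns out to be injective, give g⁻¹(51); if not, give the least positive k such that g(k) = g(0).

10

Recall: injectivity means: for all x_1, x_2 in the domain, g(x_1) = g(x_2) implies x_1 = x_2.
If g(x_1) = g(x_2), then 65x_1 ≡ 65x_2 (mod 71). Because gcd(65, 71) = 1, we may cancel 65 to get x_1 ≡ x_2 (mod 71).
Hence g is injective.
We now compute 65⁻¹ mod 71 explicitly. Euclid's algorithm: 71 = 1·65 + 6, 65 = 10·6 + 5, 6 = 1·5 + 1; back-substituting gives 1 = 59·65 − 54·71, so 65⁻¹ ≡ 59 (mod 71).
Since g is injective, we find g⁻¹(51): we need 65x ≡ 51 − 40 ≡ 11 (mod 71). Using 65⁻¹ = 59: x ≡ 59·11 = 649 = 9·71 + 10, so x = 10.
Check: g(10) = 65·10 + 40 = 690 = 9·71 + 51 ≡ 51 (mod 71).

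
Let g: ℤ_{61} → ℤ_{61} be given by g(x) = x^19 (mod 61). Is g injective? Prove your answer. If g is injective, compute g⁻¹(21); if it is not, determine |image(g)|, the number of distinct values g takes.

40

Since 61 is prime, the nonzero elements of ℤ_{61} form a cyclic group of order 60.
As gcd(19, 60) = 1, raising to the 19th power is a bijection on this group: if s^19 ≡ t^19 then (st^{−1})^19 = 1, and the only element of order dividing gcd(19, 60) = 1 is 1, so s = t.
With g(0) = 0 this makes g injective on all of ℤ_{61}, hence bijective (finite equal-size domain and codomain). In particular g is injective.
Since g is injective, we find the preimage of 21. The inverse of x ↦ x^19 on (ℤ_{61})^× is x ↦ x^19, because 19·19 = 361 = 6·60 + 1 ≡ 1 (mod 60) and x^{60} = 1 for x ≠ 0 (Fermat). So g⁻¹(21) = 21^19 mod 61.
Repeated squaring mod 61: 21^1 ≡ 21, 21^2 ≡ 21² = 441 ≡ 14, 21^4 ≡ 14² = 196 ≡ 13, 21^8 ≡ 13² = 169 ≡ 47, 21^16 ≡ 47² = 2209 ≡ 13. Since 19 = 16 + 2 + 1, 21^19 ≡ 13·14·21: 13·14 = 182 ≡ 60, then 60·21 = 1260 ≡ 40. So 21^19 ≡ 40 (mod 61).
Hence g⁻¹(21) = 40.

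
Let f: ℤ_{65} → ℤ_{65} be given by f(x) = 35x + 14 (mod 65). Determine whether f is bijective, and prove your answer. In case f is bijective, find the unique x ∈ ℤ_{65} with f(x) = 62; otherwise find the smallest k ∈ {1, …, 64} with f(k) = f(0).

13

We have gcd(35, 65) = 5 > 1. Taking a = 0 and b = 13: f(0) = 14 and f(13) = 35·13 + 14 = 469 ≡ 14 (mod 65).
So f(0) = f(13) while 0 ≠ 13, therefore f is not injective, hence not bijective.
Since f is not bijective, we find the least positive k with f(k) = f(0): this means 35k ≡ 0 (mod 65), i.e. 65 ∣ 35k. Since gcd(35, 65) = 5, dividing through by 5 this holds exactly when 13 ∣ 7k, and as gcd(7, 13) = 1, exactly when 13 ∣ k.
The smallest positive such k is 13.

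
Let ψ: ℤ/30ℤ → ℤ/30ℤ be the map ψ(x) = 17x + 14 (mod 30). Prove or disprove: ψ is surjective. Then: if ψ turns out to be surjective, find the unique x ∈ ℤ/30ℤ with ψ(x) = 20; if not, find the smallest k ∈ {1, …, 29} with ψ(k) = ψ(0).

By definition, ψ is surjective if every y in the codomain equals ψ(x) for some x in the domain.
Since gcd(17, 30) = 1, 17 is invertible modulo 30. Euclid's algorithm: 30 = 1·17 + 13, 17 = 1·13 + 4, 13 = 3·4 + 1; back-substituting gives 1 = 23·17 − 13·30, so 17⁻¹ ≡ 23 (mod 30).
For any y ∈ ℤ/30ℤ, x = 23(y − 14) mod 30 satisfies ψ(x) = 17·23(y − 14) + 14 ≡ y (since 17·23 ≡ 1 mod 30). So every y has a preimage.
So ψ is surjective.
Since ψ is surjective, we compute ψ⁻¹(20): solve 17x + 14 ≡ 20 (mod 30), i.e. 17x ≡ 6 (mod 30).
Multiplying by 17⁻¹ = 23 gives x ≡ 23·6 = 138 = 4·30 + 18 ≡ 18 (mod 30).
Check: ψ(18) = 17·18 + 14 = 320 = 10·30 + 20 ≡ 20 (mod 30).

18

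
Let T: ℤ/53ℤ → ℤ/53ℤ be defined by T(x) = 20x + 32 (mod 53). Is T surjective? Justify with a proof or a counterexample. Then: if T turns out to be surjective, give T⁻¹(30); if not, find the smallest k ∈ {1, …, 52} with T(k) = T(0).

Recall that T is surjective if every y in the codomain equals T(x) for some x in the domain.
Since gcd(20, 53) = 1, 20 is invertible modulo 53. Euclid's algorithm: 53 = 2·20 + 13, 20 = 1·13 + 7, 13 = 1·7 + 6, 7 = 1·6 + 1; back-substituting gives 1 = 8·20 − 3·53, so 20⁻¹ ≡ 8 (mod 53).
Then y ↦ 8(y − 32) is a two-sided inverse to T, so every y ∈ ℤ/53ℤ has a preimage.
Thus T is surjective.
Since T is surjective, we compute T⁻¹(30): solve 20x + 32 ≡ 30 (mod 53), i.e. 20x ≡ 51 (mod 53).
Multiplying by 20⁻¹ = 8 gives x ≡ 8·51 = 408 = 7·53 + 37 ≡ 37 (mod 53).
Check: T(37) = 20·37 + 32 = 772 = 14·53 + 30 ≡ 30 (mod 53).

37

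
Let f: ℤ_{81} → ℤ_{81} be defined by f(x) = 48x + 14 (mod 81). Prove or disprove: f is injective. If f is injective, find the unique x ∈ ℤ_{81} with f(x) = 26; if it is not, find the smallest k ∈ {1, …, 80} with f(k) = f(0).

We have gcd(48, 81) = 3 > 1. Taking a = 0 and b = 27: f(0) = 14 and f(27) = 48·27 + 14 = 1310 ≡ 14 (mod 81).
So f(0) = f(27) while 0 ≠ 27, hence f is not injective.
Since f is not injective, we find the least positive k with f(k) = f(0): this means 48k ≡ 0 (mod 81), i.e. 81 ∣ 48k. Since gcd(48, 81) = 3, dividing through by 3 this holds exactly when 27 ∣ 16k, and as gcd(16, 27) = 1, exactly when 27 ∣ k.
The smallest positive such k is 27.

27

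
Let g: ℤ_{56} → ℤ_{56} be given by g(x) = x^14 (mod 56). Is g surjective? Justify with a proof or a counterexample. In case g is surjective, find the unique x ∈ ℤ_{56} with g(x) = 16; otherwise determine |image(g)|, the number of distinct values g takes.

g(6): Repeated squaring mod 56: 6^1 ≡ 6, 6^2 ≡ 6² = 36, 6^4 ≡ 36² = 1296 ≡ 8, 6^8 ≡ 8² = 64 ≡ 8. Since 14 = 8 + 4 + 2, 6^14 ≡ 8·8·36: 8·8 = 64 ≡ 8, then 8·36 = 288 ≡ 8. So 6^14 ≡ 8 (mod 56).
g(8): Repeated squaring mod 56: 8^1 ≡ 8, 8^2 ≡ 8² = 64 ≡ 8, 8^4 ≡ 8² = 64 ≡ 8, 8^8 ≡ 8² = 64 ≡ 8. Since 14 = 8 + 4 + 2, 8^14 ≡ 8·8·8: 8·8 = 64 ≡ 8, then 8·8 = 64 ≡ 8. So 8^14 ≡ 8 (mod 56).
So g(6) = g(8) = 8 while 6 ≠ 8, so g is not injective.
A non-injective map from the 56-element set ℤ_{56} to itself takes at most 55 distinct values, so it cannot be surjective. Hence g is not surjective.
Since g is not surjective, we determine |image(g)|. Computing x^14 mod 56 for each x (by repeated squaring, reducing mod 56 at every step), the values g(0), g(1), …, g(55) are: 0, 1, 32, 9, 16, 25, 8, 49, 8, 25, 16, 9, 32, 1, 0, 1, 32, 9, 16, 25, 8, 49, 8, 25, 16, 9, 32, 1, 0, 1, 32, 9, 16, 25, 8, 49, 8, 25, 16, 9, 32, 1, 0, 1, 32, 9, 16, 25, 8, 49, 8, 25, 16, 9, 32, 1.
The distinct values are {0, 1, 8, 9, 16, 25, 32, 49}; there are 8 of them.

8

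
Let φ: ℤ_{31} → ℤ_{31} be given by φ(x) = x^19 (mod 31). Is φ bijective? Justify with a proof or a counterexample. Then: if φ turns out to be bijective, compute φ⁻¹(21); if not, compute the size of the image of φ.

13

Since 31 is prime, the nonzero elements of ℤ_{31} form a cyclic group of order 30.
As gcd(19, 30) = 1, raising to the 19th power is a bijection on this group: if s^19 ≡ t^19 then (st^{−1})^19 = 1, and the only element of order dividing gcd(19, 30) = 1 is 1, so s = t.
With φ(0) = 0 this makes φ injective on all of ℤ_{31}, hence bijective (finite equal-size domain and codomain). In particular φ is bijective.
Since φ is bijective, we find the preimage of 21. The inverse of x ↦ x^19 on (ℤ_{31})^× is x ↦ x^19, because 19·19 = 361 = 12·30 + 1 ≡ 1 (mod 30) and x^{30} = 1 for x ≠ 0 (Fermat). So φ⁻¹(21) = 21^19 mod 31.
Repeated squaring mod 31: 21^1 ≡ 21, 21^2 ≡ 21² = 441 ≡ 7, 21^4 ≡ 7² = 49 ≡ 18, 21^8 ≡ 18² = 324 ≡ 14, 21^16 ≡ 14² = 196 ≡ 10. Since 19 = 16 + 2 + 1, 21^19 ≡ 10·7·21: 10·7 = 70 ≡ 8, then 8·21 = 168 ≡ 13. So 21^19 ≡ 13 (mod 31).
Hence φ⁻¹(21) = 13.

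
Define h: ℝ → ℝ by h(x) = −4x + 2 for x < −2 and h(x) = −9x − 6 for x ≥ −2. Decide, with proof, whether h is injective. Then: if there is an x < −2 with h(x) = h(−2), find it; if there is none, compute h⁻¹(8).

-5/2

Both pieces are strictly decreasing (slopes −4 and −9), so each is injective on its own interval.
The left piece maps (−∞, −2) onto (10, ∞); the right piece maps [−2, ∞) onto (−∞, 12].
These images overlap. In particular h(−2) = 12 (right piece), and solving −4x + 2 = 12 on the left piece gives x = −5/2 < −2.
So h(−5/2) = h(−2) with −5/2 ≠ −2, and h is not injective. This x = −5/2 is the requested value below −2.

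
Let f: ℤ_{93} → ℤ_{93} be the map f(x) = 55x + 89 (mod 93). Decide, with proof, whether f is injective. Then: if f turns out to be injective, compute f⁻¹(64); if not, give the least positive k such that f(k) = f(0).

8

Suppose f(a) = f(b) in ℤ_{93}. Then 55a + 89 ≡ 55b + 89 (mod 93), hence 55(a − b) ≡ 0 (mod 93).
Since gcd(55, 93) = 1, 55 is invertible modulo 93, therefore a − b ≡ 0 (mod 93), i.e. a = b.
Hence f is injective.
We now compute 55⁻¹ mod 93 explicitly. Euclid's algorithm: 93 = 1·55 + 38, 55 = 1·38 + 17, 38 = 2·17 + 4, 17 = 4·4 + 1; back-substituting gives 1 = 22·55 − 13·93, so 55⁻¹ ≡ 22 (mod 93).
Since f is injective, we compute f⁻¹(64): solve 55x + 89 ≡ 64 (mod 93), i.e. 55x ≡ 68 (mod 93).
Multiplying by 55⁻¹ = 22 gives x ≡ 22·68 = 1496 = 16·93 + 8 ≡ 8 (mod 93).
Check: f(8) = 55·8 + 89 = 529 = 5·93 + 64 ≡ 64 (mod 93).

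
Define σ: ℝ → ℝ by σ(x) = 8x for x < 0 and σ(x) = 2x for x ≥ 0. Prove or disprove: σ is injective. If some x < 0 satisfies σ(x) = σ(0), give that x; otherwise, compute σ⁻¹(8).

Both pieces are strictly increasing (slopes 8 and 2), so each is injective on its own interval.
The left piece maps (−∞, 0) onto (−∞, 0); the right piece maps [0, ∞) onto [0, ∞).
These images are disjoint, so no value is attained by both pieces. So σ is injective.
Because the two images are disjoint, no x < 0 has σ(x) = σ(0), so we compute σ⁻¹(8): 8 lies in [0, ∞), so solve 2x = 8: x = (8 − 0)/2 = 4.

4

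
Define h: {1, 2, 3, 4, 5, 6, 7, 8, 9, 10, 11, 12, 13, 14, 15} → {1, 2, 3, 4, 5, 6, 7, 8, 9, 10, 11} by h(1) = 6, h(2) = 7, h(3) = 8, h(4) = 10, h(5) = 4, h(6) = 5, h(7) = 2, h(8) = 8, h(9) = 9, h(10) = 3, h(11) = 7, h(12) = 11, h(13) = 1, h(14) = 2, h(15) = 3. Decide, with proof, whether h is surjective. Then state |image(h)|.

11

Every element of the codomain has a preimage: 1 = h(13), 2 = h(7), 3 = h(10), 4 = h(5), 5 = h(6), 6 = h(1), 7 = h(2), 8 = h(3), 9 = h(9), 10 = h(4), 11 = h(12).
So h is surjective.
The image of h is {1, 2, 3, 4, 5, 6, 7, 8, 9, 10, 11}, which has 11 elements.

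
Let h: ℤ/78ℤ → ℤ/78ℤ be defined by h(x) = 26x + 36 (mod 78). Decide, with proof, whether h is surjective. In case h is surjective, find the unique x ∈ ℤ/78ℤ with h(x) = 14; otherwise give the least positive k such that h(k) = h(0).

Since gcd(26, 78) = 26, we have 26x ≡ 0 (mod 26) for all x, so h(x) ≡ 10 (mod 26).
But 0 ≢ 10 (mod 26), so 0 ∈ ℤ/78ℤ has no preimage. Therefore h is not surjective.
Since h is not surjective, we find the least positive k with h(k) = h(0): this means 26k ≡ 0 (mod 78), i.e. 78 ∣ 26k. Since gcd(26, 78) = 26, dividing through by 26 this holds exactly when 3 ∣ k.
The smallest positive such k is 3.

3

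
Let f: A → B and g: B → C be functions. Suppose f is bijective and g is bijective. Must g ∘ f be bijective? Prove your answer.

Injectivity: if g(f(a)) = g(f(b)) then f(a) = f(b) (g injective) so a = b (f injective).
Surjectivity: for c ∈ C pick b with g(b) = c, then a with f(a) = b; then (g ∘ f)(a) = c.
Thus g ∘ f is bijective.

bijective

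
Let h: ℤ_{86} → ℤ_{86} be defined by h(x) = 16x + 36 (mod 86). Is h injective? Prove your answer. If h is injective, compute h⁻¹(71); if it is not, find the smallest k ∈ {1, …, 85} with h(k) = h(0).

43

We have gcd(16, 86) = 2 > 1. Taking u = 0 and v = 43: h(0) = 36 and h(43) = 16·43 + 36 = 724 ≡ 36 (mod 86).
So h(0) = h(43) while 0 ≠ 43, thus h is not injective.
Since h is not injective, we find the least positive k with h(k) = h(0): this means 16k ≡ 0 (mod 86), i.e. 86 ∣ 16k. Since gcd(16, 86) = 2, dividing through by 2 this holds exactly when 43 ∣ 8k, and as gcd(8, 43) = 1, exactly when 43 ∣ k.
The smallest positive such k is 43.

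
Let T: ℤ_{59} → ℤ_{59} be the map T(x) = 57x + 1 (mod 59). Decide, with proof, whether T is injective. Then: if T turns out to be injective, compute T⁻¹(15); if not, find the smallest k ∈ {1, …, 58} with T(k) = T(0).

If T(u) = T(v), then 57u ≡ 57v (mod 59). Because gcd(57, 59) = 1, we may cancel 57 to get u ≡ v (mod 59).
Hence T is injective.
We now compute 57⁻¹ mod 59 explicitly. Euclid's algorithm: 59 = 1·57 + 2, 57 = 28·2 + 1; back-substituting gives 1 = 29·57 − 28·59, so 57⁻¹ ≡ 29 (mod 59).
Since T is injective, we find T⁻¹(15): we need 57x ≡ 15 − 1 ≡ 14 (mod 59). Using 57⁻¹ = 29: x ≡ 29·14 = 406 = 6·59 + 52, so x = 52.
Check: T(52) = 57·52 + 1 = 2965 = 50·59 + 15 ≡ 15 (mod 59).

52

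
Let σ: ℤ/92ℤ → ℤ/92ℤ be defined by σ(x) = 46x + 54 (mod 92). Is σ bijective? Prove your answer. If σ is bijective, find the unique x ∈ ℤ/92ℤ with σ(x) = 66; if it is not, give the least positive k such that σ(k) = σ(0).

2

We have gcd(46, 92) = 46 > 1. Taking s = 0 and t = 2: σ(0) = 54 and σ(2) = 46·2 + 54 = 146 ≡ 54 (mod 92).
So σ(0) = σ(2) while 0 ≠ 2, therefore σ is not injective, hence not bijective.
Since σ is not bijective, we find the least positive k with σ(k) = σ(0): this means 46k ≡ 0 (mod 92), i.e. 92 ∣ 46k. Since gcd(46, 92) = 46, dividing through by 46 this holds exactly when 2 ∣ k.
The smallest positive such k is 2.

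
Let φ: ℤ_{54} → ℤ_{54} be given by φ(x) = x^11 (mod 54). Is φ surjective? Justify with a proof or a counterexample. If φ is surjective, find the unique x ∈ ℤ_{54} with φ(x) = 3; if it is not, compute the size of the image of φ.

38

φ(0) = 0^11 = 0.
φ(6): Repeated squaring mod 54: 6^1 ≡ 6, 6^2 ≡ 6² = 36, 6^4 ≡ 36² = 1296 ≡ 0, 6^8 ≡ 0² = 0. Since 11 = 8 + 2 + 1, 6^11 ≡ 0·36·6: 0·36 = 0, then 0·6 = 0. So 6^11 ≡ 0 (mod 54).
So φ(0) = φ(6) = 0 while 0 ≠ 6, so φ is not injective.
A non-injective map from the 54-element set ℤ_{54} to itself takes at most 53 distinct values, so it cannot be surjective. So φ is not surjective.
Since φ is not surjective, we determine |image(φ)|. Computing x^11 mod 54 for each x (by repeated squaring, reducing mod 54 at every step), the values φ(0), φ(1), …, φ(53) are: 0, 1, 50, 27, 16, 29, 0, 49, 44, 27, 46, 41, 0, 7, 20, 27, 40, 35, 0, 37, 32, 27, 52, 11, 0, 31, 26, 27, 28, 23, 0, 43, 2, 27, 22, 17, 0, 19, 14, 27, 34, 47, 0, 13, 8, 27, 10, 5, 0, 25, 38, 27, 4, 53.
The distinct values are {0, 1, 2, 4, 5, 7, 8, 10, 11, 13, 14, 16, 17, 19, 20, 22, 23, 25, 26, 27, 28, 29, 31, 32, 34, 35, 37, 38, 40, 41, 43, 44, 46, 47, 49, 50, 52, 53}; there are 38 of them.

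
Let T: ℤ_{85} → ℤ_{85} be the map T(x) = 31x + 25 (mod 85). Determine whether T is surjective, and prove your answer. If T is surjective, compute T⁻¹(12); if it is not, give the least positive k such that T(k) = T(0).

Since gcd(31, 85) = 1, 31 is invertible modulo 85. Euclid's algorithm: 85 = 2·31 + 23, 31 = 1·23 + 8, 23 = 2·8 + 7, 8 = 1·7 + 1; back-substituting gives 1 = 11·31 − 4·85, so 31⁻¹ ≡ 11 (mod 85).
For any y ∈ ℤ_{85}, x = 11(y − 25) mod 85 satisfies T(x) = 31·11(y − 25) + 25 ≡ y (since 31·11 ≡ 1 mod 85). So every y has a preimage.
Hence T is surjective.
Since T is surjective, we find T⁻¹(12): we need 31x ≡ 12 − 25 ≡ 72 (mod 85). Using 31⁻¹ = 11: x ≡ 11·72 = 792 = 9·85 + 27, so x = 27.
Check: T(27) = 31·27 + 25 = 862 = 10·85 + 12 ≡ 12 (mod 85).

27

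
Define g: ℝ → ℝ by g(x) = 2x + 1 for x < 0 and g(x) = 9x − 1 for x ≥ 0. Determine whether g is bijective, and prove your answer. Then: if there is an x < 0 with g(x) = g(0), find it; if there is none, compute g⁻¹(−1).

-1

Both pieces are strictly increasing (slopes 2 and 9), so each is injective on its own interval.
The left piece maps (−∞, 0) onto (−∞, 1); the right piece maps [0, ∞) onto [−1, ∞).
These images overlap. In particular g(0) = −1 (right piece), and solving 2x + 1 = −1 on the left piece gives x = −1 < 0.
So g(−1) = g(0) with −1 ≠ 0, and g is not injective, hence not bijective. This x = −1 is the requested value below 0.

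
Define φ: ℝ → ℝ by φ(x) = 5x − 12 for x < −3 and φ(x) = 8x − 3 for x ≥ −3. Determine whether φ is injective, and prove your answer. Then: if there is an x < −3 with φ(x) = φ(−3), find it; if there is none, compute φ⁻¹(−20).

-17/8

Both pieces are strictly increasing (slopes 5 and 8), so each is injective on its own interval.
The left piece maps (−∞, −3) onto (−∞, −27); the right piece maps [−3, ∞) onto [−27, ∞).
These images are disjoint, so no value is attained by both pieces. So φ is injective.
Because the two images are disjoint, no x < −3 has φ(x) = φ(−3), so we compute φ⁻¹(−20): −20 lies in [−27, ∞), so solve 8x − 3 = −20: x = (−20 + 3)/8 = −17/8.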